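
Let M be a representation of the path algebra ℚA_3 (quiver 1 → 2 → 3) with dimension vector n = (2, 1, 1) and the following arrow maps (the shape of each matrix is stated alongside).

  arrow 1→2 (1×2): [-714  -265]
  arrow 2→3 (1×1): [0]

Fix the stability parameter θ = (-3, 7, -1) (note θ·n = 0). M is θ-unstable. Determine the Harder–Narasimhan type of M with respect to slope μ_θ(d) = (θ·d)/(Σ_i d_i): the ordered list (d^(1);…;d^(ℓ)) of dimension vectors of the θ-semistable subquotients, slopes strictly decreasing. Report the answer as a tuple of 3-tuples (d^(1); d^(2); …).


Interval decomposition of M: I[1,1], I[1,2], I[3,3].
HN type (ℓ=3): μ^(1)=7; μ^(2)=-1; μ^(3)=-3

((0, 1, 0); (0, 0, 1); (2, 0, 0))


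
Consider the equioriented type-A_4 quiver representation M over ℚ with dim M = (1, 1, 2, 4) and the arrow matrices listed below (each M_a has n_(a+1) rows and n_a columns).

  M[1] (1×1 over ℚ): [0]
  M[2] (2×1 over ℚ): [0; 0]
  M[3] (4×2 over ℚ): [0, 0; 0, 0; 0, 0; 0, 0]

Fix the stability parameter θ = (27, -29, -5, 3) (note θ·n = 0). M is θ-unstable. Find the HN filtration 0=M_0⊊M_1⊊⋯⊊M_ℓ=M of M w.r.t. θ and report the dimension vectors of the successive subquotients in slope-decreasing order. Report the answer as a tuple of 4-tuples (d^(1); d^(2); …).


Interval decomposition of M: I[1,1], I[2,2], I[3,3]^2, I[4,4]^4.
HN type (ℓ=4): μ^(1)=27; μ^(2)=3; μ^(3)=-5; μ^(4)=-29

((1, 0, 0, 0); (0, 0, 0, 4); (0, 0, 2, 0); (0, 1, 0, 0))


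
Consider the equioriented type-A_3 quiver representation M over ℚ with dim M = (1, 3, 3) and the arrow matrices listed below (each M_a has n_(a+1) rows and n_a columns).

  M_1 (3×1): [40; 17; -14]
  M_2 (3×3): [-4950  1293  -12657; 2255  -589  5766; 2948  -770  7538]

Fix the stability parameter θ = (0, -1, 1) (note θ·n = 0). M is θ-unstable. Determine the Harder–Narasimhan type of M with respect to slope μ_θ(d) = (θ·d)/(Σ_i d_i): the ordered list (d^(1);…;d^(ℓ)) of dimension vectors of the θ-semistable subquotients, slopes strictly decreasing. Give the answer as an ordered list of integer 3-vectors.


Interval decomposition of M: I[1,3], I[2,2], I[2,3], I[3,3].
HN type (ℓ=3): μ^(1)=1; μ^(2)=-1/2; μ^(3)=-1

((0, 0, 3); (1, 1, 0); (0, 2, 0))


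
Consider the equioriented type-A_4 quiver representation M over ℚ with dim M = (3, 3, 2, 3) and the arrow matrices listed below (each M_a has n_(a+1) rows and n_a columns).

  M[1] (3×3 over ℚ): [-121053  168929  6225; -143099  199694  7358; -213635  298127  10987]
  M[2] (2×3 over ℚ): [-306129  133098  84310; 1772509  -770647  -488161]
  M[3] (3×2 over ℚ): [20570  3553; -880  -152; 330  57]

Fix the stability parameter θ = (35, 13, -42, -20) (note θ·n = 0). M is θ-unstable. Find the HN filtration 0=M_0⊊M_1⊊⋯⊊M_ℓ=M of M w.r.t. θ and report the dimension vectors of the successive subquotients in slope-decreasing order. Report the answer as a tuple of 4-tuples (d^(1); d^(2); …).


Interval decomposition of M: I[1,2], I[1,3], I[1,4], I[4,4]^2.
HN type (ℓ=4): μ^(1)=24; μ^(2)=2; μ^(3)=-7/2; μ^(4)=-20

((1, 1, 0, 0); (1, 1, 1, 0); (1, 1, 1, 1); (0, 0, 0, 2))


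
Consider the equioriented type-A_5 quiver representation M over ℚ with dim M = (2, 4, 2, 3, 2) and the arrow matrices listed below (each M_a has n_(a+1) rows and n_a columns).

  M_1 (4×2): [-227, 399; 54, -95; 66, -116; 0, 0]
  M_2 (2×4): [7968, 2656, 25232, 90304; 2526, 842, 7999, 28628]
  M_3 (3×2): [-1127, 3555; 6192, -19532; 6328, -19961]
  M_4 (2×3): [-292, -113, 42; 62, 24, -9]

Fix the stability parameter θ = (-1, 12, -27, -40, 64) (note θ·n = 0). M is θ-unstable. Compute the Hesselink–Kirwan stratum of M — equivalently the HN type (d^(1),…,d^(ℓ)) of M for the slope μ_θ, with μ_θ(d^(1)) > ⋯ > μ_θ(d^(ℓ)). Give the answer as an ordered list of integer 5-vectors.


Via rank(M_{q-1}∘⋯∘M_p): M ≅ I[1,2]^2, I[2,2], I[2,5], I[3,5], I[4,4].
μ_θ-semistable layers: μ^(1)=64; μ^(2)=12; μ^(3)=-1; μ^(4)=-55/3; μ^(5)=-67/2; μ^(6)=-40

((0, 0, 0, 0, 2); (0, 3, 0, 0, 0); (2, 0, 0, 0, 0); (0, 1, 1, 1, 0); (0, 0, 1, 1, 0); (0, 0, 0, 1, 0))


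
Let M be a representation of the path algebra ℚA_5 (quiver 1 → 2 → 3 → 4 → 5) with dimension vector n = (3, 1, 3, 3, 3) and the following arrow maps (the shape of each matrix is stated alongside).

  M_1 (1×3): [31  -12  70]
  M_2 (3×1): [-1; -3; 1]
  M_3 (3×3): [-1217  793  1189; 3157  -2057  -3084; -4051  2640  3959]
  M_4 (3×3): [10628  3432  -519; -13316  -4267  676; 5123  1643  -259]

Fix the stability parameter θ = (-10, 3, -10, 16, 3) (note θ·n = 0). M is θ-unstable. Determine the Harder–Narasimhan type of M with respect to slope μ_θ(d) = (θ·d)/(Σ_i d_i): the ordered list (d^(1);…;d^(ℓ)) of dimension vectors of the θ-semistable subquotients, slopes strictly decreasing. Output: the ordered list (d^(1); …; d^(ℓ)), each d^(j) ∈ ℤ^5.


Barcode: M ≅ I[1,1]^2, I[1,5], I[3,5]^2. HN layers by μ_θ (3 steps, strictly decreasing):
  μ^(1)=19/2; μ^(2)=-7/2; μ^(3)=-10

((0, 0, 0, 3, 3); (0, 1, 1, 0, 0); (3, 0, 2, 0, 0))


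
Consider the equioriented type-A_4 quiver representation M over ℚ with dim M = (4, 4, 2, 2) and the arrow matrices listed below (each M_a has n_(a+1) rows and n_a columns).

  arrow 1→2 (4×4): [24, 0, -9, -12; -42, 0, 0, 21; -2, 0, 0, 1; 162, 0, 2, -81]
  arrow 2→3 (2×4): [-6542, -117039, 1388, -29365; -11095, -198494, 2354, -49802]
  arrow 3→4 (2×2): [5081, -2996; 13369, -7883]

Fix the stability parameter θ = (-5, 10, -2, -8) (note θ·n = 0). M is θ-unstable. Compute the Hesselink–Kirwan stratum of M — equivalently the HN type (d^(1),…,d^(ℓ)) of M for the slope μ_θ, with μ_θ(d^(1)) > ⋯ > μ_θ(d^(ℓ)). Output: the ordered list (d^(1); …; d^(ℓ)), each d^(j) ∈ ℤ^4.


Via rank(M_{q-1}∘⋯∘M_p): M ≅ I[1,1]^2, I[1,4]^2, I[2,2]^2.
μ_θ-semistable layers: μ^(1)=10; μ^(2)=0; μ^(3)=-5

((0, 2, 0, 0); (0, 2, 2, 2); (4, 0, 0, 0))


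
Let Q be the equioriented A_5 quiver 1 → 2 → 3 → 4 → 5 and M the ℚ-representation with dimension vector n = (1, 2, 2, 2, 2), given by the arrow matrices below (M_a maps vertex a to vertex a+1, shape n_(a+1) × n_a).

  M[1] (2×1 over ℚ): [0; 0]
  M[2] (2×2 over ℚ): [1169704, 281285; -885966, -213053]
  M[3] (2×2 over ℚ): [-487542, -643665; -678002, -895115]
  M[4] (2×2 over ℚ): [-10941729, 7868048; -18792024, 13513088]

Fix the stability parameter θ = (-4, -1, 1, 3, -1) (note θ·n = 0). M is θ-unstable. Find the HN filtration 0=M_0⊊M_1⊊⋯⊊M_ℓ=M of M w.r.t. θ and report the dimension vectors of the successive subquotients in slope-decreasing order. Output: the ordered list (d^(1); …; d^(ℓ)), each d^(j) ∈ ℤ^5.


Via rank(M_{q-1}∘⋯∘M_p): M ≅ I[1,1], I[2,3], I[2,5], I[4,4], I[5,5].
μ_θ-semistable layers: μ^(1)=3; μ^(2)=1; μ^(3)=-1; μ^(4)=-4

((0, 0, 0, 1, 0); (0, 0, 2, 1, 1); (0, 2, 0, 0, 1); (1, 0, 0, 0, 0))


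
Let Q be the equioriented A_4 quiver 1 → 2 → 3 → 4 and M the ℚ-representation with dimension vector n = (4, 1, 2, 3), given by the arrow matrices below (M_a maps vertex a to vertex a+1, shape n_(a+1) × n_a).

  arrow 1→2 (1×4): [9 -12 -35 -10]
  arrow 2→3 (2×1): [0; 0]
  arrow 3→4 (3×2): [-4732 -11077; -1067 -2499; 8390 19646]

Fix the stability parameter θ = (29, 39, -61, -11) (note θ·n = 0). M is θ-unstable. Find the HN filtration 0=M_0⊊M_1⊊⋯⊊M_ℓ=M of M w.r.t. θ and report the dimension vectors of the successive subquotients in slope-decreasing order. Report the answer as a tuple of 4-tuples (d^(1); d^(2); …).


Interval decomposition of M: I[1,1]^3, I[1,2], I[3,4]^2, I[4,4].
HN type (ℓ=4): μ^(1)=39; μ^(2)=29; μ^(3)=-11; μ^(4)=-61

((0, 1, 0, 0); (4, 0, 0, 0); (0, 0, 0, 3); (0, 0, 2, 0))


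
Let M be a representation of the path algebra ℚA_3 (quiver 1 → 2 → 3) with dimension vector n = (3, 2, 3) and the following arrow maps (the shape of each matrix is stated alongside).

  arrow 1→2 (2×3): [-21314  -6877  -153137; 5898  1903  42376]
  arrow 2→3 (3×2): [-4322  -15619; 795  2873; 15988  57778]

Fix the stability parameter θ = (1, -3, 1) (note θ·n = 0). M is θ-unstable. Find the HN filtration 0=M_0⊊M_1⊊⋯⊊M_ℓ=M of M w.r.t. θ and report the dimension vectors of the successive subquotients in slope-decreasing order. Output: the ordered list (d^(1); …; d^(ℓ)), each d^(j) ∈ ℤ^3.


Interval decomposition of M: I[1,1], I[1,3]^2, I[3,3].
HN type (ℓ=2): μ^(1)=1; μ^(2)=-1

((1, 0, 3); (2, 2, 0))


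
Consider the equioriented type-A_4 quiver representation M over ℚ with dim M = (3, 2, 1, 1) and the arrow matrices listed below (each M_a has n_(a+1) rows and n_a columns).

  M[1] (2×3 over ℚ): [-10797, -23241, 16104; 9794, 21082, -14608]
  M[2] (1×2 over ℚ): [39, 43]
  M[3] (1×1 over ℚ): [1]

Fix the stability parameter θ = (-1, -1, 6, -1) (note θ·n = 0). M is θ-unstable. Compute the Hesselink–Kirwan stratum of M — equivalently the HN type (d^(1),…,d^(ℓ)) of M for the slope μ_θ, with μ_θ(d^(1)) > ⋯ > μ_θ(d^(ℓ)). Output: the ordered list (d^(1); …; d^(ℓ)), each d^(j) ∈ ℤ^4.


Interval decomposition of M: I[1,1]^2, I[1,4], I[2,2].
HN type (ℓ=2): μ^(1)=5/2; μ^(2)=-1

((0, 0, 1, 1); (3, 2, 0, 0))


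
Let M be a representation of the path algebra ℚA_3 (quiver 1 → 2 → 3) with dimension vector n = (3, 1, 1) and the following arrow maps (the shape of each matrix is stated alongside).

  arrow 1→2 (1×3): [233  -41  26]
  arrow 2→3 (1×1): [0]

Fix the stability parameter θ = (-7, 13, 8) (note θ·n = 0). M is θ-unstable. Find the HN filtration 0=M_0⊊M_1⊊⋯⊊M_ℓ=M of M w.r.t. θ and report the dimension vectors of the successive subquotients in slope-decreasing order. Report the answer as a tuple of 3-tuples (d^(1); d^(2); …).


Via rank(M_{q-1}∘⋯∘M_p): M ≅ I[1,1]^2, I[1,2], I[3,3].
μ_θ-semistable layers: μ^(1)=13; μ^(2)=8; μ^(3)=-7

((0, 1, 0); (0, 0, 1); (3, 0, 0))


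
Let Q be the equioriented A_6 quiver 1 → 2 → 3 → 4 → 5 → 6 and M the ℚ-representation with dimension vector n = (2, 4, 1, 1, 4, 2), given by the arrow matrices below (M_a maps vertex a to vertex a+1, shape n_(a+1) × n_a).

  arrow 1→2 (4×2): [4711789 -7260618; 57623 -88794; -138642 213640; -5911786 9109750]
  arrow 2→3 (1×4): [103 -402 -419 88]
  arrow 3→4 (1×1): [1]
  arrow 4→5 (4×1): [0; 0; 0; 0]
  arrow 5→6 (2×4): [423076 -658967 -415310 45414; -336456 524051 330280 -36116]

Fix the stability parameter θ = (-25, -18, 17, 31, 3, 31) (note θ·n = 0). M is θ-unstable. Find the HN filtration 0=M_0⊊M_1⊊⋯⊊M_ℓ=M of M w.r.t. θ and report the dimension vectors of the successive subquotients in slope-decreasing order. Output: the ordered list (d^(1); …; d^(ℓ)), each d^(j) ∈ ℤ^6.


Via rank(M_{q-1}∘⋯∘M_p): M ≅ I[1,2], I[1,4], I[2,2]^2, I[5,5]^2, I[5,6]^2.
μ_θ-semistable layers: μ^(1)=31; μ^(2)=17; μ^(3)=3; μ^(4)=-18; μ^(5)=-25

((0, 0, 0, 1, 0, 2); (0, 0, 1, 0, 0, 0); (0, 0, 0, 0, 4, 0); (0, 4, 0, 0, 0, 0); (2, 0, 0, 0, 0, 0))


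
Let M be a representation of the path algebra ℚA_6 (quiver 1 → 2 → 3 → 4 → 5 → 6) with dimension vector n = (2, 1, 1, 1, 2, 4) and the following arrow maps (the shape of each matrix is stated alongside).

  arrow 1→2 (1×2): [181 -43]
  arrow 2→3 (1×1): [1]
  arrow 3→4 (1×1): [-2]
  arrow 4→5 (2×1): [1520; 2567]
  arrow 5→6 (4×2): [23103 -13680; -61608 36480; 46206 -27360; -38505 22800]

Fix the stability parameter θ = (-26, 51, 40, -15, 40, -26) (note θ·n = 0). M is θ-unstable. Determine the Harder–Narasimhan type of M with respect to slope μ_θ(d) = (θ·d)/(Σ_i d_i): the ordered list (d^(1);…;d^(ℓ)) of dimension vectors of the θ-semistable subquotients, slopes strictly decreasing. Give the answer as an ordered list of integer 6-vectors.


Via rank(M_{q-1}∘⋯∘M_p): M ≅ I[1,1], I[1,5], I[5,6], I[6,6]^3.
μ_θ-semistable layers: μ^(1)=40; μ^(2)=76/3; μ^(3)=7; μ^(4)=-26

((0, 0, 0, 0, 1, 0); (0, 1, 1, 1, 0, 0); (0, 0, 0, 0, 1, 1); (2, 0, 0, 0, 0, 3))


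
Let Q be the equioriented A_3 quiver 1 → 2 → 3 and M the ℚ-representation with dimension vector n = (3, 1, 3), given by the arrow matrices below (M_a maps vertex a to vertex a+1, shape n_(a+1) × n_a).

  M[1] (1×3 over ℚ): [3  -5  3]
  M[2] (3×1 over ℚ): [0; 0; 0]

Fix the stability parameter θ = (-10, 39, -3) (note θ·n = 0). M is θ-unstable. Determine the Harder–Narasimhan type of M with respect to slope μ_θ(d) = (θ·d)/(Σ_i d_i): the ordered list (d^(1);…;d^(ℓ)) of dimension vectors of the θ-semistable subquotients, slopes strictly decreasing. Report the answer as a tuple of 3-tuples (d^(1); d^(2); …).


Interval decomposition of M: I[1,1]^2, I[1,2], I[3,3]^3.
HN type (ℓ=3): μ^(1)=39; μ^(2)=-3; μ^(3)=-10

((0, 1, 0); (0, 0, 3); (3, 0, 0))


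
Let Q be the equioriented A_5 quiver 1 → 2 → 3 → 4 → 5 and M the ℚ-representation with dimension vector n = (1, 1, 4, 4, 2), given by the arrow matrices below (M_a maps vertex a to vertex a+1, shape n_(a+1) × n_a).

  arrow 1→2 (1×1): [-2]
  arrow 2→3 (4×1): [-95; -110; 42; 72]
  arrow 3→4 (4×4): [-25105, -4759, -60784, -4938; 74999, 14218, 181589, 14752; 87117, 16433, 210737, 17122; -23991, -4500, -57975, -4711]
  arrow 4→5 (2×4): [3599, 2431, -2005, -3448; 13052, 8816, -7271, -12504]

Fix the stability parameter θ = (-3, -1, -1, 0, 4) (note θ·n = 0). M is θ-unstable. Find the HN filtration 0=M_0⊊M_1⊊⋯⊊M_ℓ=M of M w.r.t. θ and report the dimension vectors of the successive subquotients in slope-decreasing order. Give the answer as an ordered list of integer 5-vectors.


Interval decomposition of M: I[1,5], I[3,4]^2, I[3,5].
HN type (ℓ=4): μ^(1)=4; μ^(2)=0; μ^(3)=-1; μ^(4)=-3

((0, 0, 0, 0, 2); (0, 0, 0, 4, 0); (0, 1, 4, 0, 0); (1, 0, 0, 0, 0))


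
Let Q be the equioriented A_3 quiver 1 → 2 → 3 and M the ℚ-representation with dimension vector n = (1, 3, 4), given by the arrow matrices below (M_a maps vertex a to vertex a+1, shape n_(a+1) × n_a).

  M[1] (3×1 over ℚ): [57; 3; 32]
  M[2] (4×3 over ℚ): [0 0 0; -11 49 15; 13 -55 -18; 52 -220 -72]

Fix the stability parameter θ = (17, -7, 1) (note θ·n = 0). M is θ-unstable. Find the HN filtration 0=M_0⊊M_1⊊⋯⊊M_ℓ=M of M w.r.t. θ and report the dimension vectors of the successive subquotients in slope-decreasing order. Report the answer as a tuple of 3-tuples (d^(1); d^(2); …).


Via rank(M_{q-1}∘⋯∘M_p): M ≅ I[1,2], I[2,3]^2, I[3,3]^2.
μ_θ-semistable layers: μ^(1)=5; μ^(2)=1; μ^(3)=-7

((1, 1, 0); (0, 0, 4); (0, 2, 0))


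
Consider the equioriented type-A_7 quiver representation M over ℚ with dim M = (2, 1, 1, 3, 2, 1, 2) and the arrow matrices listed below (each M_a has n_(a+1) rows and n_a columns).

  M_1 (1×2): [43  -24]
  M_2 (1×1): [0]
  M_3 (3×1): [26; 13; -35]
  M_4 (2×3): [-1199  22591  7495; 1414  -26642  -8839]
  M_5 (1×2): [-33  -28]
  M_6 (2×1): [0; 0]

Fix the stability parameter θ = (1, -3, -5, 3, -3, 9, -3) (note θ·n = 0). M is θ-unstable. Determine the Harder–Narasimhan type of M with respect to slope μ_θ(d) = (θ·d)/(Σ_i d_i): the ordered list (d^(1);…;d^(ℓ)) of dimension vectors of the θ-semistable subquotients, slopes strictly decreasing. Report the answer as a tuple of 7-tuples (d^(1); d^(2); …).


Interval decomposition of M: I[1,1], I[1,2], I[3,6], I[4,4], I[4,5], I[7,7]^2.
HN type (ℓ=7): μ^(1)=9; μ^(2)=3; μ^(3)=1; μ^(4)=0; μ^(5)=-1; μ^(6)=-3; μ^(7)=-5

((0, 0, 0, 0, 0, 1, 0); (0, 0, 0, 1, 0, 0, 0); (1, 0, 0, 0, 0, 0, 0); (0, 0, 0, 2, 2, 0, 0); (1, 1, 0, 0, 0, 0, 0); (0, 0, 0, 0, 0, 0, 2); (0, 0, 1, 0, 0, 0, 0))


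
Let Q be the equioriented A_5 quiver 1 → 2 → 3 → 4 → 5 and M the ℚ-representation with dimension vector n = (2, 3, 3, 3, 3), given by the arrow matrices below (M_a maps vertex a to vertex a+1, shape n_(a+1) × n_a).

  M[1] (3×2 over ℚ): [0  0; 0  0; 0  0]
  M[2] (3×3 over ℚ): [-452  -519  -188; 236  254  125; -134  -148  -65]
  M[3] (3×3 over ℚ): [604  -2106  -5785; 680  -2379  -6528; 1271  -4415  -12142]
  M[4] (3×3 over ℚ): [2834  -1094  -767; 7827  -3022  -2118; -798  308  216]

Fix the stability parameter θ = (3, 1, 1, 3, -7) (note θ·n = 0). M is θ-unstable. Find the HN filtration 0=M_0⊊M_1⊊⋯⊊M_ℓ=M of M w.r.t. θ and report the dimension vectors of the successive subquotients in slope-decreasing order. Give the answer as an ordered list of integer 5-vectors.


Interval decomposition of M: I[1,1]^2, I[2,4], I[2,5]^2, I[5,5].
HN type (ℓ=4): μ^(1)=3; μ^(2)=1; μ^(3)=-1/2; μ^(4)=-7

((2, 0, 0, 1, 0); (0, 1, 1, 0, 0); (0, 2, 2, 2, 2); (0, 0, 0, 0, 1))


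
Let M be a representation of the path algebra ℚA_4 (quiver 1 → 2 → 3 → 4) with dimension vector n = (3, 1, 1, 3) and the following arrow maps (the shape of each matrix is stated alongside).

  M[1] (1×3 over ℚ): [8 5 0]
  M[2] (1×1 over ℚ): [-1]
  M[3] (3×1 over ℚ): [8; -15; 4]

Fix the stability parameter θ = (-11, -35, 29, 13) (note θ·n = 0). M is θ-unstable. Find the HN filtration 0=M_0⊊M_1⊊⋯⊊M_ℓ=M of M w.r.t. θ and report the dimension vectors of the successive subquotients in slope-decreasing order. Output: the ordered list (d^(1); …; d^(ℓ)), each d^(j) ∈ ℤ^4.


Interval decomposition of M: I[1,1]^2, I[1,4], I[4,4]^2.
HN type (ℓ=4): μ^(1)=21; μ^(2)=13; μ^(3)=-11; μ^(4)=-23

((0, 0, 1, 1); (0, 0, 0, 2); (2, 0, 0, 0); (1, 1, 0, 0))


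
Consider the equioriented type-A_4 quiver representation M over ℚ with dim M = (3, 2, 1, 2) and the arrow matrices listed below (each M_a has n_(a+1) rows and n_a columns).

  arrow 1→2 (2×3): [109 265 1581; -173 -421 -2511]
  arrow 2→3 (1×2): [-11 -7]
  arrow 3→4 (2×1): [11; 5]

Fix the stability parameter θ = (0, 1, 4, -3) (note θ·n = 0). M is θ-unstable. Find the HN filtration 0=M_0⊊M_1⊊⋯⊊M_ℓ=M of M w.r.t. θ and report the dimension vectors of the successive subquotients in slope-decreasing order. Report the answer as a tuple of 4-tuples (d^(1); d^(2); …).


Via rank(M_{q-1}∘⋯∘M_p): M ≅ I[1,1], I[1,2], I[1,4], I[4,4].
μ_θ-semistable layers: μ^(1)=1; μ^(2)=2/3; μ^(3)=0; μ^(4)=-3

((0, 1, 0, 0); (0, 1, 1, 1); (3, 0, 0, 0); (0, 0, 0, 1))


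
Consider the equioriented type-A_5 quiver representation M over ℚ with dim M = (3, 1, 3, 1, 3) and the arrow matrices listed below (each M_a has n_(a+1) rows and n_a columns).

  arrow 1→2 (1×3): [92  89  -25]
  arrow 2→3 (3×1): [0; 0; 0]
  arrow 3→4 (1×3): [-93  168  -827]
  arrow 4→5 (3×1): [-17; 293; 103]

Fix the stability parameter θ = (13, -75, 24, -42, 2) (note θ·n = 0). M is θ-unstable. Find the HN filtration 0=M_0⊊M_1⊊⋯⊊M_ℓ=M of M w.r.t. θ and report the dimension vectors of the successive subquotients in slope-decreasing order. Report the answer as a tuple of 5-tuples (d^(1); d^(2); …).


Barcode: M ≅ I[1,1]^2, I[1,2], I[3,3]^2, I[3,5], I[5,5]^2. HN layers by μ_θ (5 steps, strictly decreasing):
  μ^(1)=24; μ^(2)=13; μ^(3)=2; μ^(4)=-9; μ^(5)=-31

((0, 0, 2, 0, 0); (2, 0, 0, 0, 0); (0, 0, 0, 0, 3); (0, 0, 1, 1, 0); (1, 1, 0, 0, 0))


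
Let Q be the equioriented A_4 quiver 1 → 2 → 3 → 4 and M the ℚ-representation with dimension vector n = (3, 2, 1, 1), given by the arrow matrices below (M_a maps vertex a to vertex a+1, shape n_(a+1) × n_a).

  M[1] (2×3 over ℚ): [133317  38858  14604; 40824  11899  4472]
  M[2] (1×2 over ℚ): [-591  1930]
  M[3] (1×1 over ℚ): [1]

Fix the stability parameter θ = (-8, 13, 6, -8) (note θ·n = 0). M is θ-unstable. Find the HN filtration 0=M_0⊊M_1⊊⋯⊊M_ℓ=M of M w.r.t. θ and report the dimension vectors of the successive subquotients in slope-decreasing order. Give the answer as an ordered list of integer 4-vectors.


Via rank(M_{q-1}∘⋯∘M_p): M ≅ I[1,1], I[1,2], I[1,4].
μ_θ-semistable layers: μ^(1)=13; μ^(2)=11/3; μ^(3)=-8

((0, 1, 0, 0); (0, 1, 1, 1); (3, 0, 0, 0))


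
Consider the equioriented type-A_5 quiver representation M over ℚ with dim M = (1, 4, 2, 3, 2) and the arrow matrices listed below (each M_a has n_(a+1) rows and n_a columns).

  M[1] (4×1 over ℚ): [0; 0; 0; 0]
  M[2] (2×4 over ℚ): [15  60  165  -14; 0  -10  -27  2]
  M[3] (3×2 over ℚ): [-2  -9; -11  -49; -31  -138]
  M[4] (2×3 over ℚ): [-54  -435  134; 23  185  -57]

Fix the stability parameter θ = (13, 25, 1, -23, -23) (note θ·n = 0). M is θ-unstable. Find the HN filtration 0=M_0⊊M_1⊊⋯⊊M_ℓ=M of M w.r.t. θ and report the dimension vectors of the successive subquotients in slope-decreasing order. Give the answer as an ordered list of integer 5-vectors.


Interval decomposition of M: I[1,1], I[2,2]^2, I[2,5]^2, I[4,4].
HN type (ℓ=4): μ^(1)=25; μ^(2)=13; μ^(3)=-5; μ^(4)=-23

((0, 2, 0, 0, 0); (1, 0, 0, 0, 0); (0, 2, 2, 2, 2); (0, 0, 0, 1, 0))


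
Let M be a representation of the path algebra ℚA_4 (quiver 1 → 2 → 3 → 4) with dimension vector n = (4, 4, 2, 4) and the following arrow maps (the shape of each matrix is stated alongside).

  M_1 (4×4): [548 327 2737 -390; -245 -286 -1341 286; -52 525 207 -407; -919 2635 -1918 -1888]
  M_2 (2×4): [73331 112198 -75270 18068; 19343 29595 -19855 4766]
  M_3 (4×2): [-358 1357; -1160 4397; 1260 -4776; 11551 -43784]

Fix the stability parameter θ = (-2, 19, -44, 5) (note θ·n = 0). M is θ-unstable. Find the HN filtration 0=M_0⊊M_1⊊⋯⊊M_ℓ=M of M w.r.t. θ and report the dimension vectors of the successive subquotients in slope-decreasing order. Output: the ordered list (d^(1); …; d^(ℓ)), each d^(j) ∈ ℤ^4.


Via rank(M_{q-1}∘⋯∘M_p): M ≅ I[1,2]^2, I[1,4]^2, I[4,4]^2.
μ_θ-semistable layers: μ^(1)=19; μ^(2)=5; μ^(3)=-2; μ^(4)=-9

((0, 2, 0, 0); (0, 0, 0, 4); (2, 0, 0, 0); (2, 2, 2, 0))


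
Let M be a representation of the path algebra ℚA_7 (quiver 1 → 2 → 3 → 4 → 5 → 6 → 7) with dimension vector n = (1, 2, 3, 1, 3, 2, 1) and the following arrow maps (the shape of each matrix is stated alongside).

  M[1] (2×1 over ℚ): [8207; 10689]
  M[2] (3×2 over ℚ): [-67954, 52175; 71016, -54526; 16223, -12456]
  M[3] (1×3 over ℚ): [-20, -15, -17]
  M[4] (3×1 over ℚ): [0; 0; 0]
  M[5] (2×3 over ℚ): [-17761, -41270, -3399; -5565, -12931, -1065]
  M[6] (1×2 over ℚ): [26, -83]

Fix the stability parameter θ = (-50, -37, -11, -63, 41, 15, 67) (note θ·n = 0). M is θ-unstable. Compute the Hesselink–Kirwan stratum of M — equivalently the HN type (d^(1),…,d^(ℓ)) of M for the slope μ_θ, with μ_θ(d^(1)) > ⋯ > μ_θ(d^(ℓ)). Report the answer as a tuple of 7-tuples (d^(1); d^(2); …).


Via rank(M_{q-1}∘⋯∘M_p): M ≅ I[1,4], I[2,3], I[3,3], I[5,5], I[5,6], I[5,7].
μ_θ-semistable layers: μ^(1)=67; μ^(2)=41; μ^(3)=28; μ^(4)=-11; μ^(5)=-37; μ^(6)=-50

((0, 0, 0, 0, 0, 0, 1); (0, 0, 0, 0, 1, 0, 0); (0, 0, 0, 0, 2, 2, 0); (0, 0, 2, 0, 0, 0, 0); (0, 2, 1, 1, 0, 0, 0); (1, 0, 0, 0, 0, 0, 0))


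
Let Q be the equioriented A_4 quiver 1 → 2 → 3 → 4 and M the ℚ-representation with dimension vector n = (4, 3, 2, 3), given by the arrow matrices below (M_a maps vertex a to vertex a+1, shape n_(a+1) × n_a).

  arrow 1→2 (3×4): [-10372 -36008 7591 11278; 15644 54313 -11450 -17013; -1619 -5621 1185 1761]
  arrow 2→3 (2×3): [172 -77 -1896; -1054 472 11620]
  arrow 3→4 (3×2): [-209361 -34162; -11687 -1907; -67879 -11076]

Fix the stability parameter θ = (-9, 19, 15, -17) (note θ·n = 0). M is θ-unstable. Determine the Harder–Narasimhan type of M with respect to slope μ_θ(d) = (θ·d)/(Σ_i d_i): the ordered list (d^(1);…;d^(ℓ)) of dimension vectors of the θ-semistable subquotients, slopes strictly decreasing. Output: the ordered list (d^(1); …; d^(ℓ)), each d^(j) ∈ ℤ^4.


Via rank(M_{q-1}∘⋯∘M_p): M ≅ I[1,1], I[1,2], I[1,4]^2, I[4,4].
μ_θ-semistable layers: μ^(1)=19; μ^(2)=17/3; μ^(3)=-9; μ^(4)=-17

((0, 1, 0, 0); (0, 2, 2, 2); (4, 0, 0, 0); (0, 0, 0, 1))


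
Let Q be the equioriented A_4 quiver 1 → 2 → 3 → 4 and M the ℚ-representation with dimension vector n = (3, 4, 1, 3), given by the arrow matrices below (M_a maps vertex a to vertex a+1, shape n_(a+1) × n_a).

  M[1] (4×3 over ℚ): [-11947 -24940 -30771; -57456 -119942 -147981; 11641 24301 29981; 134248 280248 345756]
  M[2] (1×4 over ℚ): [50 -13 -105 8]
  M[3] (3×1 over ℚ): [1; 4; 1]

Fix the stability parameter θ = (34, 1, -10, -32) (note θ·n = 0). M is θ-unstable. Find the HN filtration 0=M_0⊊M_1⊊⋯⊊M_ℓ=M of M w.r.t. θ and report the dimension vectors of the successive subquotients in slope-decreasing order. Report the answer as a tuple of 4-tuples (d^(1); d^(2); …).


Barcode: M ≅ I[1,2]^2, I[1,4], I[2,2], I[4,4]^2. HN layers by μ_θ (4 steps, strictly decreasing):
  μ^(1)=35/2; μ^(2)=1; μ^(3)=-7/4; μ^(4)=-32

((2, 2, 0, 0); (0, 1, 0, 0); (1, 1, 1, 1); (0, 0, 0, 2))


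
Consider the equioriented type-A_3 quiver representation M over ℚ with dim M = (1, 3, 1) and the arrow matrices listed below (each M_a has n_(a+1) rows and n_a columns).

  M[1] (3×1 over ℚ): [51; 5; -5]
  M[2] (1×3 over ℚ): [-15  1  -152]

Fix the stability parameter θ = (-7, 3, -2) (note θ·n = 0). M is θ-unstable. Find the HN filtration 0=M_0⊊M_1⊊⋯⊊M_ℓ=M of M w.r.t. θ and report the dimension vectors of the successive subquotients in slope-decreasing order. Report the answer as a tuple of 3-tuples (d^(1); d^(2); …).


Barcode: M ≅ I[1,2], I[2,2], I[2,3]. HN layers by μ_θ (3 steps, strictly decreasing):
  μ^(1)=3; μ^(2)=1/2; μ^(3)=-7

((0, 2, 0); (0, 1, 1); (1, 0, 0))


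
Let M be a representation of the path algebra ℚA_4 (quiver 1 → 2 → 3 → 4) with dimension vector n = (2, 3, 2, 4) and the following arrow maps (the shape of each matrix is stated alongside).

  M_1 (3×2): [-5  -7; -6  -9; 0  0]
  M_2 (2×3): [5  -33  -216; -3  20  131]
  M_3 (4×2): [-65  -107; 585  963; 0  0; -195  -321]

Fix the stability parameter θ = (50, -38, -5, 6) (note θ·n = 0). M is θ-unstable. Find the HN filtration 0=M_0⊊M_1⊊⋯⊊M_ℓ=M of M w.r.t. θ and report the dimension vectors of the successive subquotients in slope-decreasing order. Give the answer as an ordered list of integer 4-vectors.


Via rank(M_{q-1}∘⋯∘M_p): M ≅ I[1,3], I[1,4], I[2,2], I[4,4]^3.
μ_θ-semistable layers: μ^(1)=6; μ^(2)=7/3; μ^(3)=-38

((0, 0, 0, 4); (2, 2, 2, 0); (0, 1, 0, 0))


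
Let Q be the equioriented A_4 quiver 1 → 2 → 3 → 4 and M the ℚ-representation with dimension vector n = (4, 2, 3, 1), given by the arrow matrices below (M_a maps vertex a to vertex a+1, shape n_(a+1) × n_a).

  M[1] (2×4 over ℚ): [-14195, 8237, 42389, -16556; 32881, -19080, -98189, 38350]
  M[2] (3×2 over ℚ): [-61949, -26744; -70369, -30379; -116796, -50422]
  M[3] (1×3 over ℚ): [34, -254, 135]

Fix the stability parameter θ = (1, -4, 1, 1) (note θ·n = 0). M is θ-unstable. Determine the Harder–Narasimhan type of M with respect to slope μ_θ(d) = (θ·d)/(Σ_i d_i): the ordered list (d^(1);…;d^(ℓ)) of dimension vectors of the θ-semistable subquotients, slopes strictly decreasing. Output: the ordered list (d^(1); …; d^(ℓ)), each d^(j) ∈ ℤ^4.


Barcode: M ≅ I[1,1]^2, I[1,3]^2, I[3,4]. HN layers by μ_θ (2 steps, strictly decreasing):
  μ^(1)=1; μ^(2)=-3/2

((2, 0, 3, 1); (2, 2, 0, 0))


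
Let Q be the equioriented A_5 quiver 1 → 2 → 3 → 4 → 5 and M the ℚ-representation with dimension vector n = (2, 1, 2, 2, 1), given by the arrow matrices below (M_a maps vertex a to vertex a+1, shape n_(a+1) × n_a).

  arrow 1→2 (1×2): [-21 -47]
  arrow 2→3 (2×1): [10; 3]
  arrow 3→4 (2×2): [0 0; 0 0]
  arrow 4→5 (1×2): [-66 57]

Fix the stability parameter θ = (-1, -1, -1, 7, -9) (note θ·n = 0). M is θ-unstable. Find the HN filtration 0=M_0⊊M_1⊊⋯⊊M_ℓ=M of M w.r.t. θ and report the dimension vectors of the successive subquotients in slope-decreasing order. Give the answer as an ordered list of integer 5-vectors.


Interval decomposition of M: I[1,1], I[1,3], I[3,3], I[4,4], I[4,5].
HN type (ℓ=2): μ^(1)=7; μ^(2)=-1

((0, 0, 0, 1, 0); (2, 1, 2, 1, 1))


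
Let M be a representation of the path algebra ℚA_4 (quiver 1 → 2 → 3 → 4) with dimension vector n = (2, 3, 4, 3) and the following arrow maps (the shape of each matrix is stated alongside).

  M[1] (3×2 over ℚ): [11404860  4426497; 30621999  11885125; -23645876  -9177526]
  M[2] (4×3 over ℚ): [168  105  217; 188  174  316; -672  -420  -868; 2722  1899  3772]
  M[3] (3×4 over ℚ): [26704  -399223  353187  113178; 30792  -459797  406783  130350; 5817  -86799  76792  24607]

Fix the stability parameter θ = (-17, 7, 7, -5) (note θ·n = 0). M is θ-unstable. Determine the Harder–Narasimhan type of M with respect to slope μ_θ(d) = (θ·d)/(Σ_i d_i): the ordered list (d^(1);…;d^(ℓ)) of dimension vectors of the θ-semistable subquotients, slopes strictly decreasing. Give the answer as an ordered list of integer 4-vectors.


Via rank(M_{q-1}∘⋯∘M_p): M ≅ I[1,2], I[1,3], I[2,4], I[3,4]^2.
μ_θ-semistable layers: μ^(1)=7; μ^(2)=3; μ^(3)=1; μ^(4)=-17

((0, 2, 1, 0); (0, 1, 1, 1); (0, 0, 2, 2); (2, 0, 0, 0))


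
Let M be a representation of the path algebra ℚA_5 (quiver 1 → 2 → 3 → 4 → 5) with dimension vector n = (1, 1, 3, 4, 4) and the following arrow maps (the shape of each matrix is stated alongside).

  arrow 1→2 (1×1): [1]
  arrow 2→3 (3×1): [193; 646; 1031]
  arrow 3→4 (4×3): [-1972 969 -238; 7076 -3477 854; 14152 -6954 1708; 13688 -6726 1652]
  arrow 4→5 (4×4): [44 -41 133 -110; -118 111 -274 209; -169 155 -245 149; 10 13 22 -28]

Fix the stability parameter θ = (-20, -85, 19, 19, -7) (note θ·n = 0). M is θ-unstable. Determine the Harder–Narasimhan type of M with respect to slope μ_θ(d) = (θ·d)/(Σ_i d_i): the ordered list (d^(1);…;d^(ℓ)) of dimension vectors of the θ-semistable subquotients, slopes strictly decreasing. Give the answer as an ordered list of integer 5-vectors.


Interval decomposition of M: I[1,3], I[3,3], I[3,5], I[4,5]^3.
HN type (ℓ=4): μ^(1)=19; μ^(2)=31/3; μ^(3)=6; μ^(4)=-105/2

((0, 0, 2, 0, 0); (0, 0, 1, 1, 1); (0, 0, 0, 3, 3); (1, 1, 0, 0, 0))


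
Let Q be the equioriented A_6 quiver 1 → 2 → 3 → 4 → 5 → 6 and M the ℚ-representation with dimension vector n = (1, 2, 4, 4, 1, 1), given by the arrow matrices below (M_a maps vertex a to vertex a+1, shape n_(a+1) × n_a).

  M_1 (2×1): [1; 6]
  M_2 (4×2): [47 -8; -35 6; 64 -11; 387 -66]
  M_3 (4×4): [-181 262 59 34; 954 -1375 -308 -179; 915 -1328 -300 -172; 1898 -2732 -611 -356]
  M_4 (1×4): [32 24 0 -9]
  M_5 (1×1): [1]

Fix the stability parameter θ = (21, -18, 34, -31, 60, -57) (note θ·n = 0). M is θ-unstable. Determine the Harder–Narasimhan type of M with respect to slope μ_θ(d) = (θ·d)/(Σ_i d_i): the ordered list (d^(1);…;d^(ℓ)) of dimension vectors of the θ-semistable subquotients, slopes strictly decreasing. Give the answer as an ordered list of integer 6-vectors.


Via rank(M_{q-1}∘⋯∘M_p): M ≅ I[1,6], I[2,4], I[3,3], I[3,4], I[4,4].
μ_θ-semistable layers: μ^(1)=34; μ^(2)=3/2; μ^(3)=-18; μ^(4)=-31

((0, 0, 1, 0, 0, 0); (1, 1, 3, 3, 1, 1); (0, 1, 0, 0, 0, 0); (0, 0, 0, 1, 0, 0))


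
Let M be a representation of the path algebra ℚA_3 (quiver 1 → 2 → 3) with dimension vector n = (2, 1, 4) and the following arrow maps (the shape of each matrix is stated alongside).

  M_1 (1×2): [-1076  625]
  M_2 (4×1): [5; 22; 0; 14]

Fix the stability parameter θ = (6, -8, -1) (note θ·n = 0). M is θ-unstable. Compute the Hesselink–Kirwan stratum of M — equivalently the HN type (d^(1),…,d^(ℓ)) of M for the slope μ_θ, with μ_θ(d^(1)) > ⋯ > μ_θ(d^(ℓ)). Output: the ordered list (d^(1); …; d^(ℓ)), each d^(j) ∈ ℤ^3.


Interval decomposition of M: I[1,1], I[1,3], I[3,3]^3.
HN type (ℓ=2): μ^(1)=6; μ^(2)=-1

((1, 0, 0); (1, 1, 4))


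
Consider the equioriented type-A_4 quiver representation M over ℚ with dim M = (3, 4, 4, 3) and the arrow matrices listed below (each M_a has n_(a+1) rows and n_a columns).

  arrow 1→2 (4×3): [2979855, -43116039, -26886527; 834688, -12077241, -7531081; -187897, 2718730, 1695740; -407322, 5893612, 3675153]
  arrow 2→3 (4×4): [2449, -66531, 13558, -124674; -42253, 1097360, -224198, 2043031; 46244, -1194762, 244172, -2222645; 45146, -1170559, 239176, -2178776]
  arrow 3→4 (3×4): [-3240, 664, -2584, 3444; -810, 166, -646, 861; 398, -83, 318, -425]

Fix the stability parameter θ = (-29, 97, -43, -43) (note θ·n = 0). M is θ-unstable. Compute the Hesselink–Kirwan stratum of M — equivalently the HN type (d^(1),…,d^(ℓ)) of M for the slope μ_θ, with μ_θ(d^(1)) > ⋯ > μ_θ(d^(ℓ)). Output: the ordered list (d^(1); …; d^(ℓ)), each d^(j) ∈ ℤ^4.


Interval decomposition of M: I[1,3], I[1,4]^2, I[2,2], I[3,3], I[4,4].
HN type (ℓ=5): μ^(1)=97; μ^(2)=27; μ^(3)=11/3; μ^(4)=-29; μ^(5)=-43

((0, 1, 0, 0); (0, 1, 1, 0); (0, 2, 2, 2); (3, 0, 0, 0); (0, 0, 1, 1))


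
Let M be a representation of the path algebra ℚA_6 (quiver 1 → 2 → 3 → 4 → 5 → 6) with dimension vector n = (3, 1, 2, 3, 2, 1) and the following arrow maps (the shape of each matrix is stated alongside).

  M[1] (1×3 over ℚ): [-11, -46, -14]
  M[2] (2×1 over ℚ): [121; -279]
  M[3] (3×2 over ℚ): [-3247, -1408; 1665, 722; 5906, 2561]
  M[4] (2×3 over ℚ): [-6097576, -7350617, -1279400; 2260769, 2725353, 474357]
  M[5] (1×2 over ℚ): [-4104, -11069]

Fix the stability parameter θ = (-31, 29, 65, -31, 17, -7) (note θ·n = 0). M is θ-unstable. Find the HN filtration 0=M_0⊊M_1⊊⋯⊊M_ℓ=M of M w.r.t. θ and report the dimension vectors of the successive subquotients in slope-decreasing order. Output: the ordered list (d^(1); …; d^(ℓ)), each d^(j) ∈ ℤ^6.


Interval decomposition of M: I[1,1]^2, I[1,6], I[3,5], I[4,4].
HN type (ℓ=3): μ^(1)=17; μ^(2)=73/5; μ^(3)=-31

((0, 0, 1, 1, 1, 0); (0, 1, 1, 1, 1, 1); (3, 0, 0, 1, 0, 0))


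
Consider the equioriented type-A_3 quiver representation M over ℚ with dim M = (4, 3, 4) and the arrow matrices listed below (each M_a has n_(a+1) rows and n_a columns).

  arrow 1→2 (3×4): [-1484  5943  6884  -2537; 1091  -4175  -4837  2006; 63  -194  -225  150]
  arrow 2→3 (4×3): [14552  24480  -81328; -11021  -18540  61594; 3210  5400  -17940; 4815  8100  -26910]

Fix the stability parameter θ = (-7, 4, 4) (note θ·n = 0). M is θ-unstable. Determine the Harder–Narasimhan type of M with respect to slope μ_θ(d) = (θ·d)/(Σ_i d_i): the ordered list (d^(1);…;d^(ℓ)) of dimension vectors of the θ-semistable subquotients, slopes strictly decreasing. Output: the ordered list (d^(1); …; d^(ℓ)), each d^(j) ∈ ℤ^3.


Via rank(M_{q-1}∘⋯∘M_p): M ≅ I[1,1], I[1,2]^2, I[1,3], I[3,3]^3.
μ_θ-semistable layers: μ^(1)=4; μ^(2)=-7

((0, 3, 4); (4, 0, 0))


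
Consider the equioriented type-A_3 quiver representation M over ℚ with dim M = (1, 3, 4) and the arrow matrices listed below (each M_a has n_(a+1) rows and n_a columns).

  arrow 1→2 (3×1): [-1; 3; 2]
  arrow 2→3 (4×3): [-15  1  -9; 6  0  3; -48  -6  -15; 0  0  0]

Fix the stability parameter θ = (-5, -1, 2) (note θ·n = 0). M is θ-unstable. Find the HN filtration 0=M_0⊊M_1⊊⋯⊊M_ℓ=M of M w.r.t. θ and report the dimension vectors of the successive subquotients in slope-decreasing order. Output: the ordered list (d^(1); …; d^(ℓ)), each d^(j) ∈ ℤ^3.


Interval decomposition of M: I[1,2], I[2,3]^2, I[3,3]^2.
HN type (ℓ=3): μ^(1)=2; μ^(2)=-1; μ^(3)=-5

((0, 0, 4); (0, 3, 0); (1, 0, 0))


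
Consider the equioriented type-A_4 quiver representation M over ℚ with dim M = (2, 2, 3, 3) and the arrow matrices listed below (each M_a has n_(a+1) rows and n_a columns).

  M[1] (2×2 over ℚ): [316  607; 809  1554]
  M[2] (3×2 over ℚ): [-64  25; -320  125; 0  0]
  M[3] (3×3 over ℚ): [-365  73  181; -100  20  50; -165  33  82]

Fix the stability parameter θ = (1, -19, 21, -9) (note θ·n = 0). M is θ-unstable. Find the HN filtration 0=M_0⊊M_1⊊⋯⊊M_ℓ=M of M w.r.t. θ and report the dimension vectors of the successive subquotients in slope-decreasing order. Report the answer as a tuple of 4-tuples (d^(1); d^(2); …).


Interval decomposition of M: I[1,2], I[1,3], I[3,4]^2, I[4,4].
HN type (ℓ=3): μ^(1)=21; μ^(2)=6; μ^(3)=-9

((0, 0, 1, 0); (0, 0, 2, 2); (2, 2, 0, 1))


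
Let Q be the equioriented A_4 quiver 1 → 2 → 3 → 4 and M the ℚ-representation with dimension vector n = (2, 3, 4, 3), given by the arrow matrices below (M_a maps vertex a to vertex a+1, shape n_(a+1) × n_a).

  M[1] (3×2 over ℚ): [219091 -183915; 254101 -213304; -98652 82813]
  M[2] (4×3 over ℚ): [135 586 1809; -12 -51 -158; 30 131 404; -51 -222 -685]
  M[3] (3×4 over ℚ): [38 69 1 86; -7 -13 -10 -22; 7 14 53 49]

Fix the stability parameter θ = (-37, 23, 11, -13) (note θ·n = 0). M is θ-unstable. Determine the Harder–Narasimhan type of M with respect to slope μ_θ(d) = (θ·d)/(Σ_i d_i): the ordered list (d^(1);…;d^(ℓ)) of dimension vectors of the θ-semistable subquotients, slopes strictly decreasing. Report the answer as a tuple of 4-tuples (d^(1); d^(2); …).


Via rank(M_{q-1}∘⋯∘M_p): M ≅ I[1,4]^2, I[2,2], I[3,3], I[3,4].
μ_θ-semistable layers: μ^(1)=23; μ^(2)=11; μ^(3)=7; μ^(4)=-1; μ^(5)=-37

((0, 1, 0, 0); (0, 0, 1, 0); (0, 2, 2, 2); (0, 0, 1, 1); (2, 0, 0, 0))


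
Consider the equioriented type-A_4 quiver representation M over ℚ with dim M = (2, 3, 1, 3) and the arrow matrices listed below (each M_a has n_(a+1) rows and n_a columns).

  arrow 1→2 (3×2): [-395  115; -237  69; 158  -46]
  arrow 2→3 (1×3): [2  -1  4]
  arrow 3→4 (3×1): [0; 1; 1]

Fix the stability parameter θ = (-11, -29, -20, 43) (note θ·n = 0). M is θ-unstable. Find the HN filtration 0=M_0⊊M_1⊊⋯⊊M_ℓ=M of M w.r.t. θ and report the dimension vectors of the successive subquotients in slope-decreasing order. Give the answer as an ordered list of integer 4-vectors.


Interval decomposition of M: I[1,1], I[1,4], I[2,2]^2, I[4,4]^2.
HN type (ℓ=4): μ^(1)=43; μ^(2)=-11; μ^(3)=-20; μ^(4)=-29

((0, 0, 0, 3); (1, 0, 0, 0); (1, 1, 1, 0); (0, 2, 0, 0))


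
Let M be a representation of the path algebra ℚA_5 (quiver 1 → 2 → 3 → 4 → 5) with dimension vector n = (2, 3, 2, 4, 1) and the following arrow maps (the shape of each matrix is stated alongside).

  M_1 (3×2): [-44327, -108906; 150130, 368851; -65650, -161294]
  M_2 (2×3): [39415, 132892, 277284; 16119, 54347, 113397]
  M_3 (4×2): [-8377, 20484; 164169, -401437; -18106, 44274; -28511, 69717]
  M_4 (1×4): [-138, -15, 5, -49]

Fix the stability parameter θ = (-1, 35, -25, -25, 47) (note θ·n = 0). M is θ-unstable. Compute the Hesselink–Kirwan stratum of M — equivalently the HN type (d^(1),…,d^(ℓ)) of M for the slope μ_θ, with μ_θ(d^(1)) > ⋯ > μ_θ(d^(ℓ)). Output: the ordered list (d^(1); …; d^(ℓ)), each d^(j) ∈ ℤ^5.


Via rank(M_{q-1}∘⋯∘M_p): M ≅ I[1,4]^2, I[2,2], I[4,4], I[4,5].
μ_θ-semistable layers: μ^(1)=47; μ^(2)=35; μ^(3)=-4; μ^(4)=-25

((0, 0, 0, 0, 1); (0, 1, 0, 0, 0); (2, 2, 2, 2, 0); (0, 0, 0, 2, 0))


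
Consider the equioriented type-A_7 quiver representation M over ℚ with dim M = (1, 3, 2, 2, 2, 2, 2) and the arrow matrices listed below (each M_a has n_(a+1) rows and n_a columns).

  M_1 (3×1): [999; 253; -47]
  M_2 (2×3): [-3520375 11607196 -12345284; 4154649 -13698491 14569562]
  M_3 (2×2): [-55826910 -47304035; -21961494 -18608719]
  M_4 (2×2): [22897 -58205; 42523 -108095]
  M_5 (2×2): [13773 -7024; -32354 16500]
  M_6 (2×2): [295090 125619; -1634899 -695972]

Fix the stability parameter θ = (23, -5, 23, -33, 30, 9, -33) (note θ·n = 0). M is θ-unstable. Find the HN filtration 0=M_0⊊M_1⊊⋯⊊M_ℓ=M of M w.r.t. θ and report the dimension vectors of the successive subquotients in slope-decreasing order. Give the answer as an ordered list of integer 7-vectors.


Interval decomposition of M: I[1,3], I[2,2], I[2,4], I[4,7], I[5,7].
HN type (ℓ=5): μ^(1)=23; μ^(2)=9; μ^(3)=2; μ^(4)=-5; μ^(5)=-33

((0, 0, 1, 0, 0, 0, 0); (1, 1, 0, 0, 0, 0, 0); (0, 0, 0, 0, 2, 2, 2); (0, 2, 1, 1, 0, 0, 0); (0, 0, 0, 1, 0, 0, 0))
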